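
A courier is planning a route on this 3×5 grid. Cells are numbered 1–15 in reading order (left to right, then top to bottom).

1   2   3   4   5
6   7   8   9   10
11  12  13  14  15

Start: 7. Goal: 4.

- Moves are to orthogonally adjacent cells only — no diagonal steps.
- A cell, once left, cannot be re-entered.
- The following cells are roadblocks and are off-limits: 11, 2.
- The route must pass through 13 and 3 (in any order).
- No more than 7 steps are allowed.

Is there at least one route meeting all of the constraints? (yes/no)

One route that works: 7 → 12 → 13 → 8 → 3 → 4.

yes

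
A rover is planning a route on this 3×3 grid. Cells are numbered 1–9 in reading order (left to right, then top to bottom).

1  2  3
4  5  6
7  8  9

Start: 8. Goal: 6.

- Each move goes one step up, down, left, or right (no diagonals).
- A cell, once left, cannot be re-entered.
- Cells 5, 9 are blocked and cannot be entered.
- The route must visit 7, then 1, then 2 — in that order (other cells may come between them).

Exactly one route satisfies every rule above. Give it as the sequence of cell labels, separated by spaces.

The waypoints must appear in the order 7, 1, 2, with no cell reused.
Route from 8: left 1 to 7, up 2 to 1, right 2 to 3, down 1 to 6 — 6 moves in all.
Check: order respected (7 at step 1, 1 at step 3, 2 at step 4).

8 7 4 1 2 3 6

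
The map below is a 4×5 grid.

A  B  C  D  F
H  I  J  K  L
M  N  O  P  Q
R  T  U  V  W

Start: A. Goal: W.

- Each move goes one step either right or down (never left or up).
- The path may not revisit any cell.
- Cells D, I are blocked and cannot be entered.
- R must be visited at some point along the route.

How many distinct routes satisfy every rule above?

1

A right/down-only route from A to W makes exactly 3 down-moves and 4 right-moves in some order.
With no other constraints that would be C(7,3) = 35 routes.
Split at R and multiply the segment counts (each segment already excludes blocked cells): A→R: 1; R→W: 1; product = 1.
That gives 1 route.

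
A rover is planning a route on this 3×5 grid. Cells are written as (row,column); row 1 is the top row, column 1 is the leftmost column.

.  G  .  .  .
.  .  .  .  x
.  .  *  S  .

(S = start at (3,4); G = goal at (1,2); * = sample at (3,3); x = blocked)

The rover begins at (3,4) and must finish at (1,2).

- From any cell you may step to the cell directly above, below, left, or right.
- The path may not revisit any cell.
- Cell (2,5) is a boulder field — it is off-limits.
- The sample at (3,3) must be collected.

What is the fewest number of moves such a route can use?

Any route passes through (3,3) somewhere between (3,4) and (1,2). Summing Manhattan distances along the two legs ((3,4) → (3,3) → (1,2)) gives a lower bound of 1 + 3 = 4 moves.
A route of 4 moves achieves this: (3,4) → (3,3) → (2,3) → (1,3) → (1,2).
Since 4 matches the lower bound, it is optimal.

4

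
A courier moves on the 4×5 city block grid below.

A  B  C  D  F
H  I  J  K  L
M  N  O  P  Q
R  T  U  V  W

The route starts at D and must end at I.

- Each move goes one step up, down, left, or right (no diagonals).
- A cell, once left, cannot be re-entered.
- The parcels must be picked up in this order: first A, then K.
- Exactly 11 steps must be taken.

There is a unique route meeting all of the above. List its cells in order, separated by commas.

The waypoints must appear in the order A, K, with no cell reused.
Route from D: 3× left (reaching A), 2× down (reaching M), 3× right (reaching P), up to K, 2× left (reaching I) — 11 moves in all.
Check: order respected (A at step 3, K at step 9); 11 moves as required.

D, C, B, A, H, M, N, O, P, K, J, I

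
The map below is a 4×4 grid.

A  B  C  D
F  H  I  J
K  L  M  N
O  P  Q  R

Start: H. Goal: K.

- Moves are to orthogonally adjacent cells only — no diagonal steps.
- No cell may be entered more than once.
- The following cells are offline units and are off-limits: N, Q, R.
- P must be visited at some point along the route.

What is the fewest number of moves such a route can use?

Any route passes through P somewhere between H and K. Summing Manhattan distances along the two legs (H → P → K) gives a lower bound of 2 + 2 = 4 moves.
A route of 4 moves achieves this: H → L → P → O → K.
Since 4 matches the lower bound, it is optimal.

4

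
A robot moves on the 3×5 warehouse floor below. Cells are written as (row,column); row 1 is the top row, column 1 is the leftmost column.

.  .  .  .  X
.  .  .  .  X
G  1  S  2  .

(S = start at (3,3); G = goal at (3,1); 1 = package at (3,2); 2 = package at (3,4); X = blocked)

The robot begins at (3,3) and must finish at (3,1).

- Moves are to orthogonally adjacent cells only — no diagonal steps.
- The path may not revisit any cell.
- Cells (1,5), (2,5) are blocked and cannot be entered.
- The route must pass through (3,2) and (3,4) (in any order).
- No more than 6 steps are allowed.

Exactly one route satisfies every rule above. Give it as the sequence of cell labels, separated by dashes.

(3,3) - (3,4) - (2,4) - (2,3) - (2,2) - (3,2) - (3,1)

The budget equals the shortest possible length, so every move has to be on a shortest route through the required cells.
Route from (3,3): right 1 to (3,4), up 1 to (2,4), left 2 to (2,2), down 1 to (3,2), left 1 to (3,1) — 6 moves in all.
Check: all required cells visited; 6 ≤ 6 moves.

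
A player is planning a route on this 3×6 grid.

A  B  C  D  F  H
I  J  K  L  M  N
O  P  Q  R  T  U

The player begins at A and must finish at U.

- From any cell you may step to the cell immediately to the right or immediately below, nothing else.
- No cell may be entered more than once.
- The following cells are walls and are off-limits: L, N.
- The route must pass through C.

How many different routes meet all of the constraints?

2

A right/down-only route from A to U makes exactly 2 down-moves and 5 right-moves in some order.
With no other constraints that would be C(7,2) = 21 routes.
Split at C and multiply the segment counts (each segment already excludes blocked cells): A→C: 1; C→U: 2; product = 2.
That gives 2 routes.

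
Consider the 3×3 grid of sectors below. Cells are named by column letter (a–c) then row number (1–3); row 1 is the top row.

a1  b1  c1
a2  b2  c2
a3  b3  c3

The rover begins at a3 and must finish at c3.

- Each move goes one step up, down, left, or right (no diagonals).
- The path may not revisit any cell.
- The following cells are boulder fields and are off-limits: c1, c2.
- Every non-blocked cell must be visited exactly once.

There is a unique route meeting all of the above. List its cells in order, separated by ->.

a3 -> a2 -> a1 -> b1 -> b2 -> b3 -> c3

Need to visit all 7 open cells exactly once, starting at a3 and ending at c3.
Cell b1 has only two open neighbours (b2 and a1), so the path must pass straight through it: one of those is the cell it's entered from and the other is where it exits.
Route from a3: up 2 to a1, right 1 to b1, down 2 to b3, right 1 to c3 — 6 moves in all.
Check: all 7 open cells covered.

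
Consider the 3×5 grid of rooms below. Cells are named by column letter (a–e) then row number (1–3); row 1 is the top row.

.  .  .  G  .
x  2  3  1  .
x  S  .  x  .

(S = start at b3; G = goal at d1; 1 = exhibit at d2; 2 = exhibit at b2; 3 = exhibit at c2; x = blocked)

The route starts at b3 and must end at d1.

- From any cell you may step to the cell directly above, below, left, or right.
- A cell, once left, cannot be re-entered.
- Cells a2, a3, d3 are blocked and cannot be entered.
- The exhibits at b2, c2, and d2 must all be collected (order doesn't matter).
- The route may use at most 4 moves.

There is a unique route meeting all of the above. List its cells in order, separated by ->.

b3 -> b2 -> c2 -> d2 -> d1

The budget equals the shortest possible length, so every move has to be on a shortest route through the required cells.
Route from b3: up 1 to b2, right 2 to d2, up 1 to d1 — 4 moves in all.
Check: all required cells visited; 4 ≤ 4 moves.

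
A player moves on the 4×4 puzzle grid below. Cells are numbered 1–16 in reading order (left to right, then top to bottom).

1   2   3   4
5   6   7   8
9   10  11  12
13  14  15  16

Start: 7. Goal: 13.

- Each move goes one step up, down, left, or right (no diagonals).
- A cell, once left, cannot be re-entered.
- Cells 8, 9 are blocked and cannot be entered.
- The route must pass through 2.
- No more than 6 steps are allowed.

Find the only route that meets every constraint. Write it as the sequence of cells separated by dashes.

The budget equals the shortest possible length, so every move has to be on a shortest route through the required cells.
Route from 7: up to 3, left to 2, 3× down (reaching 14), left to 13 — 6 moves in all.
Check: all required cells visited; 6 ≤ 6 moves.

7 - 3 - 2 - 6 - 10 - 14 - 13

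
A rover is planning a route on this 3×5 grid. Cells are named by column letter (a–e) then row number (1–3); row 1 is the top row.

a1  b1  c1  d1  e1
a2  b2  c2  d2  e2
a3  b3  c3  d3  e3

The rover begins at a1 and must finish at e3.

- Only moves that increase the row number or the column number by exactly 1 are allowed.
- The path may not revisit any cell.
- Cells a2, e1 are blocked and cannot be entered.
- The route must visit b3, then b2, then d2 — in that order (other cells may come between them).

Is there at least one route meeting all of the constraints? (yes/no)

b2 lies above b3, so going from b3 to b2 would need an upward move — but moves only go right/down, so b3 cannot be visited before b2.

no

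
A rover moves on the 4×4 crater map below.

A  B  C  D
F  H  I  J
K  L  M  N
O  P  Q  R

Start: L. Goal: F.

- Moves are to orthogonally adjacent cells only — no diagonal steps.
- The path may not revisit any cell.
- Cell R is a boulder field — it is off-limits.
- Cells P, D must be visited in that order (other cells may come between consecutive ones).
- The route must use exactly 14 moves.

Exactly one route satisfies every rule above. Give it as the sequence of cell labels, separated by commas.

L, K, O, P, Q, M, N, J, D, C, I, H, B, A, F

The waypoints must appear in the order P, D, with no cell reused.
Route from L: left 1 to K, down 1 to O, right 2 to Q, up 1 to M, right 1 to N, up 2 to D, left 1 to C, down 1 to I, left 1 to H, up 1 to B, left 1 to A, down 1 to F — 14 moves in all.
Check: order respected (P at step 3, D at step 8); 14 moves as required.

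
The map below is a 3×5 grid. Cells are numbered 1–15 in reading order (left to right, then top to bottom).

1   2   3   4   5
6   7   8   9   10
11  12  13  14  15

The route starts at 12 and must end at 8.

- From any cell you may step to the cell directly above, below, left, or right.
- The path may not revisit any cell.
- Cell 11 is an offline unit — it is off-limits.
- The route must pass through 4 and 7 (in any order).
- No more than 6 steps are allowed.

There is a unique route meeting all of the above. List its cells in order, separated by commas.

Any route must reach 4 and 7 and still end at 8 within 6 moves, so the order of the required stops is forced.
Route from 12: 2× up (reaching 2), 2× right (reaching 4), down to 9, left to 8 — 6 moves in all.
Check: all required cells visited; 6 ≤ 6 moves.

12, 7, 2, 3, 4, 9, 8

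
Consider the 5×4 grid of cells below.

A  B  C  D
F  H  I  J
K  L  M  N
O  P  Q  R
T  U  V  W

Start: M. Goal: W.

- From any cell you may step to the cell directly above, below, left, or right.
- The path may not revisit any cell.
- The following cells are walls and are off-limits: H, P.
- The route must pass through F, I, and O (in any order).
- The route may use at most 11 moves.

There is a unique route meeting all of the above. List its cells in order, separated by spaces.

The budget equals the shortest possible length, so every move has to be on a shortest route through the required cells.
Route from M: up 2 to C, left 2 to A, down 4 to T, right 3 to W — 11 moves in all.
Check: all required cells visited; 11 ≤ 11 moves.

M I C B A F K O T U V W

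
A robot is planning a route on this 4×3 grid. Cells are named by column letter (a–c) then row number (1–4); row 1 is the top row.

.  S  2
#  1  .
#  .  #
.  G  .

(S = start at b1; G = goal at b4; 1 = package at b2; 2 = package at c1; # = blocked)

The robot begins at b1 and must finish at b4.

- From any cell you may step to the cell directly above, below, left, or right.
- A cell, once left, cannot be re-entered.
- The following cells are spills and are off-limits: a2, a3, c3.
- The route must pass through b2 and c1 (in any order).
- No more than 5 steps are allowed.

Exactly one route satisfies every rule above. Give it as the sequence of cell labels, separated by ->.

b1 -> c1 -> c2 -> b2 -> b3 -> b4

The budget equals the shortest possible length, so every move has to be on a shortest route through the required cells.
Route from b1: right to c1, down to c2, left to b2, 2× down (reaching b4) — 5 moves in all.
Check: all required cells visited; 5 ≤ 5 moves.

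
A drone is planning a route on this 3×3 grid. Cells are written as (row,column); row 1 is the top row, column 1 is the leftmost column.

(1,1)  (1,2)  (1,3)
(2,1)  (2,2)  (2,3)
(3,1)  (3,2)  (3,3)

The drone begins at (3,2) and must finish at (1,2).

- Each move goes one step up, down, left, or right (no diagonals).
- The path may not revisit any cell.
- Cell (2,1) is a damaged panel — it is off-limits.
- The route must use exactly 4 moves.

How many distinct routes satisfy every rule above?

3

Need simple routes of exactly 4 moves from (3,2) to (1,2) (Manhattan distance 2, so 1 moves are spent on a detour and 1 undoing it).
Enumerating: (3,2) (2,2) (2,3) (1,3) (1,2) | (3,2) (3,3) (2,3) (1,3) (1,2) | (3,2) (3,3) (2,3) (2,2) (1,2).
That gives 3 routes.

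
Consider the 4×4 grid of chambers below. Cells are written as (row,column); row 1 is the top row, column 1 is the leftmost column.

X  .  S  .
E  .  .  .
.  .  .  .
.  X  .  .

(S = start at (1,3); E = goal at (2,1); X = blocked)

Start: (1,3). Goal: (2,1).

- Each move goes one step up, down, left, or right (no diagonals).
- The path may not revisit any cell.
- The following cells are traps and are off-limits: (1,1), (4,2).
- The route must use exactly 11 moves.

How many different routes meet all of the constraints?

2

Need simple routes of exactly 11 moves from (1,3) to (2,1) (Manhattan distance 3, so 4 moves are spent on a detour and 4 undoing it).
Enumerating: (1,3) (1,2) (2,2) (2,3) (2,4) (3,4) (4,4) (4,3) (3,3) (3,2) (3,1) (2,1) | (1,3) (1,4) (2,4) (3,4) (4,4) (4,3) (3,3) (2,3) (2,2) (3,2) (3,1) (2,1).
That gives 2 routes.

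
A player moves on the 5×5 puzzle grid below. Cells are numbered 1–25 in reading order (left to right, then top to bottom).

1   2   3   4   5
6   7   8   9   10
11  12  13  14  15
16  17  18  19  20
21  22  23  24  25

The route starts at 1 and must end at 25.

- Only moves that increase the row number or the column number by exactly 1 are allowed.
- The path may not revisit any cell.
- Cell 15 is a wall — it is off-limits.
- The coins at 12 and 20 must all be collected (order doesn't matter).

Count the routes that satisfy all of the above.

9

A right/down-only route from 1 to 25 makes exactly 4 down-moves and 4 right-moves in some order.
With no other constraints that would be C(8,4) = 70 routes.
A monotone route can only reach the required cells in the order 12, 20, so split there and multiply the segment counts (each segment already excludes blocked cells): 1→12: 3; 12→20: 3; 20→25: 1; product = 9.
That gives 9 routes.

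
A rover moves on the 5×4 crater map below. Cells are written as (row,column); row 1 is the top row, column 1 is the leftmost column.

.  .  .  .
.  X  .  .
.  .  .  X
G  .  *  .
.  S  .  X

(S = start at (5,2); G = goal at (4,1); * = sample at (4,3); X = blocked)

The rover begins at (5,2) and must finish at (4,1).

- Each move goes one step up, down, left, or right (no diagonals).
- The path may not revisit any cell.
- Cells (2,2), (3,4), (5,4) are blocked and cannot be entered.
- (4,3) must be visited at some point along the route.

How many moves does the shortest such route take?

4

Any route passes through (4,3) somewhere between (5,2) and (4,1). Summing Manhattan distances along the two legs ((5,2) → (4,3) → (4,1)) gives a lower bound of 2 + 2 = 4 moves.
A route of 4 moves achieves this: (5,2) → (5,3) → (4,3) → (4,2) → (4,1).
Since 4 matches the lower bound, it is optimal.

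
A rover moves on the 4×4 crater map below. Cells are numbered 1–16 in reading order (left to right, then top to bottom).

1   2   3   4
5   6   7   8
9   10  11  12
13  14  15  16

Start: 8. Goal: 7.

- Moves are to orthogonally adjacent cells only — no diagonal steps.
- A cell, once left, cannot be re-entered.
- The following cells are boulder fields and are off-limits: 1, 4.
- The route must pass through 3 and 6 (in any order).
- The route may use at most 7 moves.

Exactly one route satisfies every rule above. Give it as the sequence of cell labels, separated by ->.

8 -> 12 -> 11 -> 10 -> 6 -> 2 -> 3 -> 7

The budget equals the shortest possible length, so every move has to be on a shortest route through the required cells.
Route from 8: down 1 to 12, left 2 to 10, up 2 to 2, right 1 to 3, down 1 to 7 — 7 moves in all.
Check: all required cells visited; 7 ≤ 7 moves.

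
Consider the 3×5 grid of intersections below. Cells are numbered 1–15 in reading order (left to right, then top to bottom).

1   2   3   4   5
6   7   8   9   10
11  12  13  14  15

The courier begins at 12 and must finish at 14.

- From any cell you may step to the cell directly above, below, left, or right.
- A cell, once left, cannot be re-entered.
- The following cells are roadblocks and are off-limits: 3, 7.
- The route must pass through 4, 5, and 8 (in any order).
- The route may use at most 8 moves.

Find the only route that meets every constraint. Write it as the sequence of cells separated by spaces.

12 13 8 9 4 5 10 15 14

Any route must reach 4, 5, and 8 and still end at 14 within 8 moves, so the order of the required stops is forced.
Route from 12: right 1 to 13, up 1 to 8, right 1 to 9, up 1 to 4, right 1 to 5, down 2 to 15, left 1 to 14 — 8 moves in all.
Check: all required cells visited; 8 ≤ 8 moves.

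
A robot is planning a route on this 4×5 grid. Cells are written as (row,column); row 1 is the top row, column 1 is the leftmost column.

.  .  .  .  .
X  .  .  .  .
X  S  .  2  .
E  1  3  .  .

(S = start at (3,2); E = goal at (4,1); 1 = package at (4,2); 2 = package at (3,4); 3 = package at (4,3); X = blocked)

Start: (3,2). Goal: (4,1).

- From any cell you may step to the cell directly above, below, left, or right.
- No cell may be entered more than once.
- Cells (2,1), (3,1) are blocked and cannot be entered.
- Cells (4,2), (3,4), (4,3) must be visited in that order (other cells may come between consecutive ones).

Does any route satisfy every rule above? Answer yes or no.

no

Ignoring the required order, 78 revisit-free routes from (3,2) to (4,1) pass through all of (4,2), (3,4), and (4,3); the waypoint orders that occur are (3,4) → (4,3) → (4,2) (78) — never (4,2) → (3,4) → (4,3).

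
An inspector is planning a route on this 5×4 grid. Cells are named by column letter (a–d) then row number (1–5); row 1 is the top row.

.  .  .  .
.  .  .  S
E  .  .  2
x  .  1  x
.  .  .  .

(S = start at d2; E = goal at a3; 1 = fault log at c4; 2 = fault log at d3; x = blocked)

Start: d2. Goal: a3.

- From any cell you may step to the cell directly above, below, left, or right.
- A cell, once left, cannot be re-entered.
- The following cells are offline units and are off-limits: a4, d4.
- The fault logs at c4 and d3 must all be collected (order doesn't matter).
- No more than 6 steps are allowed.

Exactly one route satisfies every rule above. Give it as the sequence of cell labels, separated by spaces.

d2 d3 c3 c4 b4 b3 a3

The budget equals the shortest possible length, so every move has to be on a shortest route through the required cells.
Route from d2: down 1 to d3, left 1 to c3, down 1 to c4, left 1 to b4, up 1 to b3, left 1 to a3 — 6 moves in all.
Check: all required cells visited; 6 ≤ 6 moves.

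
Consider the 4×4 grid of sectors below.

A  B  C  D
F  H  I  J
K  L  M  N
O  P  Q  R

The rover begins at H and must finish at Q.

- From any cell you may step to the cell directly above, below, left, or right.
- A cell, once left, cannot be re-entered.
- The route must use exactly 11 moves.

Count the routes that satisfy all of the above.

26

Need simple routes of exactly 11 moves from H to Q (Manhattan distance 3, so 4 moves are spent on a detour and 4 undoing it).
Branch systematically from the start, pruning whenever the remaining move budget drops below the Manhattan distance to Q or differs from it in parity. Grouping the completions by first move — via B: 5; via L: 8; via F: 7; via I: 6 — and summing: 5 + 8 + 7 + 6 = 26.
That gives 26 routes.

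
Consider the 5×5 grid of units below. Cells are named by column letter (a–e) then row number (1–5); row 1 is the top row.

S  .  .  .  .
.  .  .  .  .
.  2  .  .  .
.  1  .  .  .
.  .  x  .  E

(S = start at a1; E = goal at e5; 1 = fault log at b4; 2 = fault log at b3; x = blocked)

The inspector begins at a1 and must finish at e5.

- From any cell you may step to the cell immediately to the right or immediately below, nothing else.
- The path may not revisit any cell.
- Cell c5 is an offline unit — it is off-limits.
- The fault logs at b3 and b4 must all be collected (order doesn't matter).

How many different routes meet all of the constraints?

A right/down-only route from a1 to e5 makes exactly 4 down-moves and 4 right-moves in some order.
With no other constraints that would be C(8,4) = 70 routes.
A monotone route can only reach the required cells in the order b3, b4, so split there and multiply the segment counts (each segment already excludes blocked cells): a1→b3: 3; b3→b4: 1; b4→e5: 2; product = 6.
That gives 6 routes.

6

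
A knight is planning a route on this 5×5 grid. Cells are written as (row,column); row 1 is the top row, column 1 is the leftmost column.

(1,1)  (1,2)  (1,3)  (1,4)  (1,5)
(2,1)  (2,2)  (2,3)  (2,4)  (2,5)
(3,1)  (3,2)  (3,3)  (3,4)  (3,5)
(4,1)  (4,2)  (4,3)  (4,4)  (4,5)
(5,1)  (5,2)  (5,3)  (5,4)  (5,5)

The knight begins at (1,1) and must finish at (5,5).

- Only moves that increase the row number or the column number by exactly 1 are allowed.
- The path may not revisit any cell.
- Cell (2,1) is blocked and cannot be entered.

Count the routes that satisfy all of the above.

A right/down-only route from (1,1) to (5,5) makes exactly 4 down-moves and 4 right-moves in some order.
With no other constraints that would be C(8,4) = 70 routes.
Subtract routes through each blocked cell (inclusion–exclusion for overlaps): − through (2,1): 35 → 35.
That gives 35 routes.

35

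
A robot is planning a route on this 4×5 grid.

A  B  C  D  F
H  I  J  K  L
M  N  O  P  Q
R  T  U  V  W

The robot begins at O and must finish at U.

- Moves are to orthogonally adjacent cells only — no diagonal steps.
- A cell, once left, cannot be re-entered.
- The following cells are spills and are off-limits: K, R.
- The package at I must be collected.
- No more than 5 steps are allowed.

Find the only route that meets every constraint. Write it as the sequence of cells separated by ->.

The budget equals the shortest possible length, so every move has to be on a shortest route through the required cells.
Route from O: up 1 to J, left 1 to I, down 2 to T, right 1 to U — 5 moves in all.
Check: all required cells visited; 5 ≤ 5 moves.

O -> J -> I -> N -> T -> U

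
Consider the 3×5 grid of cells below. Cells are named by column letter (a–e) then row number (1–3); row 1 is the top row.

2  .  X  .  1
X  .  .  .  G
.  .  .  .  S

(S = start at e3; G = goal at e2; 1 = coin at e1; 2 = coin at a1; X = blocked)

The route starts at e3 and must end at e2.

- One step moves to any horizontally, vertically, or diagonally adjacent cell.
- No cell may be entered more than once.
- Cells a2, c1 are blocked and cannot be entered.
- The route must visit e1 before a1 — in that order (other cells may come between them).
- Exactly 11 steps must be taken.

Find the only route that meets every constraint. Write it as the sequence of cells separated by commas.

e3, d2, e1, d1, c2, b1, a1, b2, b3, c3, d3, e2

The waypoints must appear in the order e1, a1, with no cell reused.
Route from e3: up-left to d2, up-right to e1, left to d1, down-left to c2, up-left to b1, left to a1, down-right to b2, down to b3, 2× right (reaching d3), up-right to e2 — 11 moves in all.
Check: order respected (1 at step 2, 2 at step 6); 11 moves as required.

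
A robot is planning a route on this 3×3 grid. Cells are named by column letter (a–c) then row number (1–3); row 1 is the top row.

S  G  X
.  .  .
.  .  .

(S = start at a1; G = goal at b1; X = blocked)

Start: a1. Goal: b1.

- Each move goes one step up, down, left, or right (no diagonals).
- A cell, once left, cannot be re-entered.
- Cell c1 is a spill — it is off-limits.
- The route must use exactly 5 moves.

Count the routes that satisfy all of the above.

Need simple routes of exactly 5 moves from a1 to b1 (Manhattan distance 1, so 2 moves are spent on a detour and 2 undoing it).
Enumerating: a1 a2 a3 b3 b2 b1.
That gives 1 route.

1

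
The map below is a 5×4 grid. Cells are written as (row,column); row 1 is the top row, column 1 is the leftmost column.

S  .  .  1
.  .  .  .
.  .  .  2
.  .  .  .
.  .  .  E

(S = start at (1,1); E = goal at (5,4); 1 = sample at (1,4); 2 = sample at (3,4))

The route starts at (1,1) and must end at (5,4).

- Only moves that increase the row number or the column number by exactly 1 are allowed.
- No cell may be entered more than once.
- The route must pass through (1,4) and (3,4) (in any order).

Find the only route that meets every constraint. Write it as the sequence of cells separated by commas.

Moves only go right or down, so the column and row indices never decrease.
Route from (1,1): right 3 to (1,4), down 4 to (5,4) — 7 moves in all.
Check: all required cells visited.

(1,1), (1,2), (1,3), (1,4), (2,4), (3,4), (4,4), (5,4)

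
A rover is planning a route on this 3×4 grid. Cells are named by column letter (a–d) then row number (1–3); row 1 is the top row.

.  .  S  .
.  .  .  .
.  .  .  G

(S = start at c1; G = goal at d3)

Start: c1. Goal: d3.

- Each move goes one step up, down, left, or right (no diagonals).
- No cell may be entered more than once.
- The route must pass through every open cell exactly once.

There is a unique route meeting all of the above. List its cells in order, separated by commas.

Need to visit all 12 open cells exactly once, starting at c1 and ending at d3.
Route from c1: right 1 to d1, down 1 to d2, left 2 to b2, up 1 to b1, left 1 to a1, down 2 to a3, right 3 to d3 — 11 moves in all.
Check: all 12 open cells covered.

c1, d1, d2, c2, b2, b1, a1, a2, a3, b3, c3, d3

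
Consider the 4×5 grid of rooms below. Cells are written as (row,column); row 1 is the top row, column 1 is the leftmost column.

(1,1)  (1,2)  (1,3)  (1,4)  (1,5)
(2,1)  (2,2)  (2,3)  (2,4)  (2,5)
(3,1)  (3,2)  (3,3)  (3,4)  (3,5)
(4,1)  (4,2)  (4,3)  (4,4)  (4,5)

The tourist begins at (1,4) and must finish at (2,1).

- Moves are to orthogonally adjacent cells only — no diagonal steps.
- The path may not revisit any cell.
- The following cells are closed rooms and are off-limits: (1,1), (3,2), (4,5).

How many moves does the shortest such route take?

The Manhattan distance from (1,4) to (2,1) is |1−2| + |4−1| = 4, so at least 4 moves are needed.
A route of 4 moves achieves this: (1,4) → (2,4) → (2,3) → (2,2) → (2,1).
Since 4 matches the lower bound, it is optimal.

4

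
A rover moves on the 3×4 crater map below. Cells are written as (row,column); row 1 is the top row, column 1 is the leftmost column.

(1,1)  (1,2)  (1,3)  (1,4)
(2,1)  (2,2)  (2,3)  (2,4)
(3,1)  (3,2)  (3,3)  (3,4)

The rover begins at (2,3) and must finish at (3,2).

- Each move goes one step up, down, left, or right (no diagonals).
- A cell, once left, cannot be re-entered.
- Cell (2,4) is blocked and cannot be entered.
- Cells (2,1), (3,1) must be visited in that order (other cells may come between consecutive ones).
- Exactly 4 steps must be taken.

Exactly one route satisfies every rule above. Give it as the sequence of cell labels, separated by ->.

The waypoints must appear in the order (2,1), (3,1), with no cell reused.
Route from (2,3): 2× left (reaching (2,1)), down to (3,1), right to (3,2) — 4 moves in all.
Check: order respected ((2,1) at step 2, (3,1) at step 3); 4 moves as required.

(2,3) -> (2,2) -> (2,1) -> (3,1) -> (3,2)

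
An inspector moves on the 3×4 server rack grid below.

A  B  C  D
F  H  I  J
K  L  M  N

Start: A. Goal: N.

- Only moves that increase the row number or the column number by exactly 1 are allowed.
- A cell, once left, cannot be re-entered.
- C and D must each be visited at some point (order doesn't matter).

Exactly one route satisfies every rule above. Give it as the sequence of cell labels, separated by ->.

Moves only go right or down, so the column and row indices never decrease.
Route from A: right 3 to D, down 2 to N — 5 moves in all.
Check: all required cells visited.

A -> B -> C -> D -> J -> N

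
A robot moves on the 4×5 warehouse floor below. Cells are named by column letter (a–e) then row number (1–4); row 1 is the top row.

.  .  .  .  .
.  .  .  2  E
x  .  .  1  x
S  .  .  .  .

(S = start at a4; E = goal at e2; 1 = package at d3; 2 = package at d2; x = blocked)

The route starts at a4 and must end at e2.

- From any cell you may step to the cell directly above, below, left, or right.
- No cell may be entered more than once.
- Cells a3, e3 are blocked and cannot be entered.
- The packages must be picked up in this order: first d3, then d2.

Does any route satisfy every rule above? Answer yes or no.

One route that works: a4 → b4 → b3 → c3 → d3 → d2 → e2.

yes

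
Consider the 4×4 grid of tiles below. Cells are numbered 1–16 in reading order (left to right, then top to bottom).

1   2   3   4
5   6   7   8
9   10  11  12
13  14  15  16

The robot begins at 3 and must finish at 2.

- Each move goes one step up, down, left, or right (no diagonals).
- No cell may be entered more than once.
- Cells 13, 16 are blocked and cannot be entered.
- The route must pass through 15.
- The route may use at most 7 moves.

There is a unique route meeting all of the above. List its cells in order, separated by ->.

Any route must reach 15 and still end at 2 within 7 moves, so the order of the required stops is forced.
Route from 3: down 3 to 15, left 1 to 14, up 3 to 2 — 7 moves in all.
Check: all required cells visited; 7 ≤ 7 moves.

3 -> 7 -> 11 -> 15 -> 14 -> 10 -> 6 -> 2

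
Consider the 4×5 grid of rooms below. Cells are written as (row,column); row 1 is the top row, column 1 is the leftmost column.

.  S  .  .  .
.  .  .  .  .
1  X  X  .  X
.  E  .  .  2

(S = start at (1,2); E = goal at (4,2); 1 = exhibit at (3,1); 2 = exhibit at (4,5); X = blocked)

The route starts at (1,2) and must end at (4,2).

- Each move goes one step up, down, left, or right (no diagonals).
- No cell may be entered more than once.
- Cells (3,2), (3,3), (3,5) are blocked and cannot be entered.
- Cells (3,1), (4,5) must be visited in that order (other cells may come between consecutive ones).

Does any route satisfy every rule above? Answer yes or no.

no

(4,5) must be visited but has only one open neighbour ((4,4)), and it is neither the start nor the goal — the route would have to enter and leave through (4,4), re-entering it.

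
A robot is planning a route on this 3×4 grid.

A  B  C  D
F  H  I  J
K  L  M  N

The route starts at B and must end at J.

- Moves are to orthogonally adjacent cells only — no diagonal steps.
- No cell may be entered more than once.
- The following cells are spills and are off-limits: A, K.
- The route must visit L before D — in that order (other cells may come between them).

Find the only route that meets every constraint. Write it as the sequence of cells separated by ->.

B -> H -> L -> M -> I -> C -> D -> J

The waypoints must appear in the order L, D, with no cell reused.
Route from B: down 2 to L, right 1 to M, up 2 to C, right 1 to D, down 1 to J — 7 moves in all.
Check: order respected (L at step 2, D at step 6).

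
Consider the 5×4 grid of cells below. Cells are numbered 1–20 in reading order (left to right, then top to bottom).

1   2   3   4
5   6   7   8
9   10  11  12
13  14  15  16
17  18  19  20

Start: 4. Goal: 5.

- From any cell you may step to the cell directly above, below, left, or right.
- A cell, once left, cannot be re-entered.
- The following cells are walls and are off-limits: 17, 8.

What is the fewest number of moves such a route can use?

4

The Manhattan distance from 4 to 5 is |1−2| + |4−1| = 4, so at least 4 moves are needed.
A route of 4 moves achieves this: 4 → 3 → 7 → 6 → 5.
Since 4 matches the lower bound, it is optimal.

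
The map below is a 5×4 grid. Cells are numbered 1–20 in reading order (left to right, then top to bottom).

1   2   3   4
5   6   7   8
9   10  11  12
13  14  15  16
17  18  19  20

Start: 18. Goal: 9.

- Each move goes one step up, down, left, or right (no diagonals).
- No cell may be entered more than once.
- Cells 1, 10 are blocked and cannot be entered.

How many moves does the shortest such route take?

3

The Manhattan distance from 18 to 9 is |5−3| + |2−1| = 3, so at least 3 moves are needed.
A route of 3 moves achieves this: 18 → 14 → 13 → 9.
Since 3 matches the lower bound, it is optimal.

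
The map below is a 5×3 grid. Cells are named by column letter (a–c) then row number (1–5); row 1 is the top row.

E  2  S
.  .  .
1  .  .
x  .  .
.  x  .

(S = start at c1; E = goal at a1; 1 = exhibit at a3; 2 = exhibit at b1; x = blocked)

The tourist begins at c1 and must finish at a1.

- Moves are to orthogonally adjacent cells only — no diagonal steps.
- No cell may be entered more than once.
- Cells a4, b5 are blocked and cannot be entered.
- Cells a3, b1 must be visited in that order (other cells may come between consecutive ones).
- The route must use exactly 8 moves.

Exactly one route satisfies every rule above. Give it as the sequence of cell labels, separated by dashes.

c1 - c2 - c3 - b3 - a3 - a2 - b2 - b1 - a1

The waypoints must appear in the order a3, b1, with no cell reused.
Route from c1: 2× down (reaching c3), 2× left (reaching a3), up to a2, right to b2, up to b1, left to a1 — 8 moves in all.
Check: order respected (1 at step 4, 2 at step 7); 8 moves as required.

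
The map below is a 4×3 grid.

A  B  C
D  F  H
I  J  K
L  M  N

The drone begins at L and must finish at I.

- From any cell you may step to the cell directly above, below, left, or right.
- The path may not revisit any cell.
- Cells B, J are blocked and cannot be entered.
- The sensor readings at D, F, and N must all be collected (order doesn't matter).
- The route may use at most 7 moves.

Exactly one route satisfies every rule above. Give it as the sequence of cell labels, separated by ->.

L -> M -> N -> K -> H -> F -> D -> I

The budget equals the shortest possible length, so every move has to be on a shortest route through the required cells.
Route from L: right 2 to N, up 2 to H, left 2 to D, down 1 to I — 7 moves in all.
Check: all required cells visited; 7 ≤ 7 moves.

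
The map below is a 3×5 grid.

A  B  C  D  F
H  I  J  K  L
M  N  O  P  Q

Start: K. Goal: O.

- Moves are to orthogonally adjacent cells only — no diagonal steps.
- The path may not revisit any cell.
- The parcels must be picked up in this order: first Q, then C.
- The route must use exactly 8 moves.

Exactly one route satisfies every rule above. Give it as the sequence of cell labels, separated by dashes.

K - P - Q - L - F - D - C - J - O

The waypoints must appear in the order Q, C, with no cell reused.
Route from K: down to P, right to Q, 2× up (reaching F), 2× left (reaching C), 2× down (reaching O) — 8 moves in all.
Check: order respected (Q at step 2, C at step 6); 8 moves as required.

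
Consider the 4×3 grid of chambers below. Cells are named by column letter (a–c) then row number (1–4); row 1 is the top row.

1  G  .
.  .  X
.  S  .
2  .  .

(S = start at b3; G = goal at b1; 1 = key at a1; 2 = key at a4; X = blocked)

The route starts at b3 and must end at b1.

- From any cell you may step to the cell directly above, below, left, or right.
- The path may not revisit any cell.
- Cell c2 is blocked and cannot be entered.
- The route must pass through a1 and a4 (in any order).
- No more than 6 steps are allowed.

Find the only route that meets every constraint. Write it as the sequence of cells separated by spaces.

The budget equals the shortest possible length, so every move has to be on a shortest route through the required cells.
Route from b3: down to b4, left to a4, 3× up (reaching a1), right to b1 — 6 moves in all.
Check: all required cells visited; 6 ≤ 6 moves.

b3 b4 a4 a3 a2 a1 b1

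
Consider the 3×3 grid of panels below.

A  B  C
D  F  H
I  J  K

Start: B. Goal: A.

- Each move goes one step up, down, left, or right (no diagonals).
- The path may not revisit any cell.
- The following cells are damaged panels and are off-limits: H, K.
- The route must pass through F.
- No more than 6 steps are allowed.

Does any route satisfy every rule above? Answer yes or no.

yes

One route that works: B → F → D → A.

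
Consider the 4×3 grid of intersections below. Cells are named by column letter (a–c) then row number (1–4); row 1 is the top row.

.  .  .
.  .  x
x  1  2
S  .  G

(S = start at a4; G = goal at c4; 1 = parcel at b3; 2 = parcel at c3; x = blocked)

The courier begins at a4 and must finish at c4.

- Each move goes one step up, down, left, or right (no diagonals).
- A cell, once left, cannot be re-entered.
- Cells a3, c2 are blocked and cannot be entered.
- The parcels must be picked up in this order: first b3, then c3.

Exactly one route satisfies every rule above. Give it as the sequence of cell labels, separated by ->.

The waypoints must appear in the order b3, c3, with no cell reused.
Route from a4: right to b4, up to b3, right to c3, down to c4 — 4 moves in all.
Check: order respected (1 at step 2, 2 at step 3).

a4 -> b4 -> b3 -> c3 -> c4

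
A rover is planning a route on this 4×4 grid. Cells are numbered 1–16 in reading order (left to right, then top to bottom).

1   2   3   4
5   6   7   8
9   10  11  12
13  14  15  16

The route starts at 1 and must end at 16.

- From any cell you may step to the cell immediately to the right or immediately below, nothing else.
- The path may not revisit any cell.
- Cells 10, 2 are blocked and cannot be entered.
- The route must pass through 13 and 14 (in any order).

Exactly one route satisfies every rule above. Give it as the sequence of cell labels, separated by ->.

Moves only go right or down, so the column and row indices never decrease.
Route from 1: down 3 to 13, right 3 to 16 — 6 moves in all.
Check: all required cells visited.

1 -> 5 -> 9 -> 13 -> 14 -> 15 -> 16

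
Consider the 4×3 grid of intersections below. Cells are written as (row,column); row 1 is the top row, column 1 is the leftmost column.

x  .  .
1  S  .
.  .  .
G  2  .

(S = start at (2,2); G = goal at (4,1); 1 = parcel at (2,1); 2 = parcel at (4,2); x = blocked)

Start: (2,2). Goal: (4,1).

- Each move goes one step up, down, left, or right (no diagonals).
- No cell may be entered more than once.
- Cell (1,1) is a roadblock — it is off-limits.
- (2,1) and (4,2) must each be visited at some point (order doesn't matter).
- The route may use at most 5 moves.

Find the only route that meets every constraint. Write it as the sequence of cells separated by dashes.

Any route must reach (2,1) and (4,2) and still end at (4,1) within 5 moves, so the order of the required stops is forced.
Route from (2,2): left 1 to (2,1), down 1 to (3,1), right 1 to (3,2), down 1 to (4,2), left 1 to (4,1) — 5 moves in all.
Check: all required cells visited; 5 ≤ 5 moves.

(2,2) - (2,1) - (3,1) - (3,2) - (4,2) - (4,1)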